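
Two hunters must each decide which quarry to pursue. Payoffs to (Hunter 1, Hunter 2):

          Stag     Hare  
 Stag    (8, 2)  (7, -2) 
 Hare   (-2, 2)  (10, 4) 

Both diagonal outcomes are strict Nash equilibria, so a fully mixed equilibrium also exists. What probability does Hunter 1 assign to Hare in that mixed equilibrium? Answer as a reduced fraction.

2/3

Hunter 1's mix p on Stag must make Hunter 2 indifferent between Stag and Hare.
Hunter 2's payoff from Stag: 2p + 2(1−p). From Hare: (-2)p + 4(1−p).
Set equal: 4p = 2(1−p) → p = 2/6 = 1/3.
Probability on Hare is 1 − 1/3 = 2/3.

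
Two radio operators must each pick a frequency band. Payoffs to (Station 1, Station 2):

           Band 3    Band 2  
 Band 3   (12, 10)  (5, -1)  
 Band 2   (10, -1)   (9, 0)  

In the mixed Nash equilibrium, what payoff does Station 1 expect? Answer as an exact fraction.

Station 2 mixes with probability q on Band 3, chosen so Station 1 is indifferent: 12q + 5(1−q) = 10q + 9(1−q) gives q = 2/3.
Station 1's expected payoff (from either row, since indifferent) is 12·2/3 + 5·1/3 = 29/3.

29/3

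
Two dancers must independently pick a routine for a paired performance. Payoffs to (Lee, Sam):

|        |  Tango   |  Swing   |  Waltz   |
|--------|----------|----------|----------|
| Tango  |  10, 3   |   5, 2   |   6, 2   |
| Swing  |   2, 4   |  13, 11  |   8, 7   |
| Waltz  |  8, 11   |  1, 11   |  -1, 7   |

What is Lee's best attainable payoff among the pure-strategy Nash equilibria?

13

Both Tango is a pure NE (Lee: 10 ≥ 8; Sam: 3 ≥ 2). Lee gets 10.
Both Swing is a pure NE (Lee: 13 ≥ 5; Sam: 11 ≥ 7). Lee gets 13.
Every other cell has a profitable deviation for at least one player. Highest of {10, 13} is 13.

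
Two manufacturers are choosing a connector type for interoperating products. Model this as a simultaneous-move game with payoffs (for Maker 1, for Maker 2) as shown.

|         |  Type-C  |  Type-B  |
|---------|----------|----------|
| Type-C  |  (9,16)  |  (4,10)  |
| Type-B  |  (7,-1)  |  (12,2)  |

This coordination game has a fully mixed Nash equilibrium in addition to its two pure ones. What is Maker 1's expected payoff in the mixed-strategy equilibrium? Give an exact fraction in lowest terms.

Maker 2 mixes with probability q on Type-C, chosen so Maker 1 is indifferent: 9q + 4(1−q) = 7q + 12(1−q) gives q = 4/5.
Maker 1's expected payoff (from either row, since indifferent) is 9·4/5 + 4·1/5 = 8.

8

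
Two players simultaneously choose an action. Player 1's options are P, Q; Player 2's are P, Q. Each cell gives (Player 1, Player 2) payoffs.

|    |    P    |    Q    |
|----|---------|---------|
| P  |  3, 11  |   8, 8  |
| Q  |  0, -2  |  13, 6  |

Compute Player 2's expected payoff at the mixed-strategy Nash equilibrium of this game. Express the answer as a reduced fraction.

Player 1 mixes with probability p on P, chosen so Player 2 is indifferent: 11p + (-2)(1−p) = 8p + 6(1−p) gives p = 8/11.
Player 2's expected payoff is 11·8/11 + (-2)·3/11 = 82/11.

82/11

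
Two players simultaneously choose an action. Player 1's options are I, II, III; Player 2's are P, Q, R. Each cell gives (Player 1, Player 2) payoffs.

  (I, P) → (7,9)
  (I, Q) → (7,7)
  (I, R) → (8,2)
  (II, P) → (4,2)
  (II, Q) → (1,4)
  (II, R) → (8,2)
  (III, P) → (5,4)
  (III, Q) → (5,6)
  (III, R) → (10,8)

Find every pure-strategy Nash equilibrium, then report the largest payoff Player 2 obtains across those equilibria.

9

(I, P) is a pure NE (Player 1: 7 ≥ 5; Player 2: 9 ≥ 7). Player 2 gets 9.
(III, R) is a pure NE (Player 1: 10 ≥ 8; Player 2: 8 ≥ 6). Player 2 gets 8.
Every other cell has a profitable deviation for at least one player. Highest of {9, 8} is 9.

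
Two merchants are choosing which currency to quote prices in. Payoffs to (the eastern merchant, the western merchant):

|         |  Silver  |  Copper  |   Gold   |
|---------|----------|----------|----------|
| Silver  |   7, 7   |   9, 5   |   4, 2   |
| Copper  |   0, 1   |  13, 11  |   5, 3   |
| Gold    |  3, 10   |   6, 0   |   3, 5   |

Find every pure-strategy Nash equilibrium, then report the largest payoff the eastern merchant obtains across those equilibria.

13

Both Silver is a pure NE (the eastern merchant: 7 ≥ 3; the western merchant: 7 ≥ 5). The eastern merchant gets 7.
Both Copper is a pure NE (the eastern merchant: 13 ≥ 9; the western merchant: 11 ≥ 3). The eastern merchant gets 13.
Every other cell has a profitable deviation for at least one player. Highest of {7, 13} is 13.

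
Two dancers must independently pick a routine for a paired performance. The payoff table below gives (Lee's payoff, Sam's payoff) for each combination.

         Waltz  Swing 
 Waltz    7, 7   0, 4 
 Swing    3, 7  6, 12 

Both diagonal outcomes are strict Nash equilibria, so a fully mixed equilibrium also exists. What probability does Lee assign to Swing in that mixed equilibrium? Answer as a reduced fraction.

3/8

Lee's mix p on Waltz must make Sam indifferent between Waltz and Swing.
Sam's payoff from Waltz: 7p + 7(1−p). From Swing: 4p + 12(1−p).
Set equal: 3p = 5(1−p) → p = 5/8.
Probability on Swing is 1 − 5/8 = 3/8.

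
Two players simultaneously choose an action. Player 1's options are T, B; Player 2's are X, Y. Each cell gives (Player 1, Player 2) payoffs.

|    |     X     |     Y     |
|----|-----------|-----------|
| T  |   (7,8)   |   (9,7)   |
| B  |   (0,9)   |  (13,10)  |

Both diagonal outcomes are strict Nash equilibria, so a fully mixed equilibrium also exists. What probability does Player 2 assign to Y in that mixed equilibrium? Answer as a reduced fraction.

Player 2's mix q on X must make Player 1 indifferent between T and B.
Player 1's payoff from T: 7q + 9(1−q). From B: 0q + 13(1−q).
Set equal: 7q = 4(1−q) → q = 4/11.
Probability on Y is 1 − 4/11 = 7/11.

7/11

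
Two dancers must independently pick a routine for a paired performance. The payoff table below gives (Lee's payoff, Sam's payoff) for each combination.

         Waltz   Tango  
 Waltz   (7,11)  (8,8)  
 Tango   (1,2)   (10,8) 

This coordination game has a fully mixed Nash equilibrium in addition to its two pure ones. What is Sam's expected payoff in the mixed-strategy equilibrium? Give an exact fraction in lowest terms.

8

Lee mixes with probability p on Waltz, chosen so Sam is indifferent: 11p + 2(1−p) = 8p + 8(1−p) gives p = 2/3.
Sam's expected payoff is 11·2/3 + 2·1/3 = 8.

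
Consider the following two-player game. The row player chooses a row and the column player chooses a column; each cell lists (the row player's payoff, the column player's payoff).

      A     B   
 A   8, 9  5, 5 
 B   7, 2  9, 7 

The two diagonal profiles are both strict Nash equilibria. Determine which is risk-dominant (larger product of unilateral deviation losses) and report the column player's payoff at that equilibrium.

7

At both A: the row player loses 8 − 7 = 1 by deviating; the column player loses 9 − 5 = 4. Product = 1·4 = 4.
At both B: the row player loses 9 − 5 = 4 by deviating; the column player loses 7 − 2 = 5. Product = 4·5 = 20.
20 > 4, so both B is risk-dominant. The column player's payoff there is 7.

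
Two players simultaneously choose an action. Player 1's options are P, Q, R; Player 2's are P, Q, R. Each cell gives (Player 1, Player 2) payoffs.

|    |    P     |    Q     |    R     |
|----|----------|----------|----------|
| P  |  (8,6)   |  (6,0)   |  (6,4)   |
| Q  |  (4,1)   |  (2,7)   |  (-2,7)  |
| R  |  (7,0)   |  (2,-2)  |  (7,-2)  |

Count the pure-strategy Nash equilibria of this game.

1

Both P: Player 1 gets 8 (best alternative 7); Player 2 gets 6 (best alternative 4). Neither deviates — NE.
Both R is not a NE: Player 2 would switch to P (0 > -2).
No other cell survives both best-response checks, so there is 1 pure NE.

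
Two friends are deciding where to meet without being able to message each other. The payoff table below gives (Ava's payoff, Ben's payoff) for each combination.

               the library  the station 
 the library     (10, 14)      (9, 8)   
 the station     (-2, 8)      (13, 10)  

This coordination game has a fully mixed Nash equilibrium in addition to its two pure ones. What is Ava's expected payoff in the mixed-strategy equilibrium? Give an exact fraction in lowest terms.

Ben mixes with probability q on the library, chosen so Ava is indifferent: 10q + 9(1−q) = (-2)q + 13(1−q) gives q = 1/4.
Ava's expected payoff (from either row, since indifferent) is 10·1/4 + 9·3/4 = 37/4.

37/4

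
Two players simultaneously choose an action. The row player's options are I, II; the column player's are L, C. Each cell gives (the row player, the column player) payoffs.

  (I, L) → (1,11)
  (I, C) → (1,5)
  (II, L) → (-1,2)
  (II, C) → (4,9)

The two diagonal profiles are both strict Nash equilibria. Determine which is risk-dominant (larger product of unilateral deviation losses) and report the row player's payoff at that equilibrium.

4

At (I, L): the row player loses 1 − (-1) = 2 by deviating; the column player loses 11 − 5 = 6. Product = 2·6 = 12.
At (II, C): the row player loses 4 − 1 = 3 by deviating; the column player loses 9 − 2 = 7. Product = 3·7 = 21.
21 > 12, so (II, C) is risk-dominant. The row player's payoff there is 4.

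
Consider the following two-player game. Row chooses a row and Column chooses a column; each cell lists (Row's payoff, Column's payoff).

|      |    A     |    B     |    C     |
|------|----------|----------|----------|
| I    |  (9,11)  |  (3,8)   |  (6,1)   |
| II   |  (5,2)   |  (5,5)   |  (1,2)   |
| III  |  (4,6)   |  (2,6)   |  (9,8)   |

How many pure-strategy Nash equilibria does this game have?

3

(I, A): Row gets 9 (best alternative 5); Column gets 11 (best alternative 8). Neither deviates — NE.
(II, B): Row gets 5 (best alternative 3); Column gets 5 (best alternative 2). Neither deviates — NE.
(III, C): Row gets 9 (best alternative 6); Column gets 8 (best alternative 6). Neither deviates — NE.
(III, B) is not a NE: Row would switch to II (5 > 2).
No other cell survives both best-response checks, so there are 3 pure NE.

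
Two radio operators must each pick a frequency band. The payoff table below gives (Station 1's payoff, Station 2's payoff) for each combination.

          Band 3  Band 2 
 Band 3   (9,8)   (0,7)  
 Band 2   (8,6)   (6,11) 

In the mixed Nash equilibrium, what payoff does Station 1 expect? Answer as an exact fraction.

54/7

Station 2 mixes with probability q on Band 3, chosen so Station 1 is indifferent: 9q + 0(1−q) = 8q + 6(1−q) gives q = 6/7.
Station 1's expected payoff (from either row, since indifferent) is 9·6/7 + 0·1/7 = 54/7.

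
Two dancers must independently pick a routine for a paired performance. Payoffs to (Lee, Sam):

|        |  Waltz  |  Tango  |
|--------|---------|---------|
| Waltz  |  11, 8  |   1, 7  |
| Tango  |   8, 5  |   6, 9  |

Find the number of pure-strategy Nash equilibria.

Both Waltz: Lee gets 11 (best alternative 8); Sam gets 8 (best alternative 7). Neither deviates — NE.
Both Tango: Lee gets 6 (best alternative 1); Sam gets 9 (best alternative 5). Neither deviates — NE.
(Waltz, Tango) is not a NE: Lee would switch to Tango (6 > 1).
No other cell survives both best-response checks, so there are 2 pure NE.

2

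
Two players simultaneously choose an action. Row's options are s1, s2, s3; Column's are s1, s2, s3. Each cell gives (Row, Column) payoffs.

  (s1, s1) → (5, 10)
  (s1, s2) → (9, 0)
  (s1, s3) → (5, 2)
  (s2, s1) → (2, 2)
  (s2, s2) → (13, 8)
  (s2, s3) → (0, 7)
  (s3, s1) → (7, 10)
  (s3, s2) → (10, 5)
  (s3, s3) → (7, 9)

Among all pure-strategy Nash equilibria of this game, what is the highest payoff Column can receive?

10

Both s2 is a pure NE (Row: 13 ≥ 10; Column: 8 ≥ 7). Column gets 8.
(s3, s1) is a pure NE (Row: 7 ≥ 5; Column: 10 ≥ 9). Column gets 10.
Every other cell has a profitable deviation for at least one player. Highest of {8, 10} is 10.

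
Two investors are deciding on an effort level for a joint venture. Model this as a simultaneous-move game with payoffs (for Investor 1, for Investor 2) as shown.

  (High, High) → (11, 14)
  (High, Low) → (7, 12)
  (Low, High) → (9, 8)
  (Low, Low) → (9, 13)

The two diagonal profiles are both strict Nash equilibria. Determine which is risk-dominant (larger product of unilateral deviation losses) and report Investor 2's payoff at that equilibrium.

At both High: Investor 1 loses 11 − 9 = 2 by deviating; Investor 2 loses 14 − 12 = 2. Product = 2·2 = 4.
At both Low: Investor 1 loses 9 − 7 = 2 by deviating; Investor 2 loses 13 − 8 = 5. Product = 2·5 = 10.
10 > 4, so both Low is risk-dominant. Investor 2's payoff there is 13.

13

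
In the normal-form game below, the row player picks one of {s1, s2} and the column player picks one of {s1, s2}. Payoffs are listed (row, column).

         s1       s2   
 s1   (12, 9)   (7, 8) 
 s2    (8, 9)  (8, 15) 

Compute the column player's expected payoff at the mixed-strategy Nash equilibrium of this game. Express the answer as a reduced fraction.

The row player mixes with probability p on s1, chosen so the column player is indifferent: 9p + 9(1−p) = 8p + 15(1−p) gives p = 6/7.
The column player's expected payoff is 9·6/7 + 9·1/7 = 9.

9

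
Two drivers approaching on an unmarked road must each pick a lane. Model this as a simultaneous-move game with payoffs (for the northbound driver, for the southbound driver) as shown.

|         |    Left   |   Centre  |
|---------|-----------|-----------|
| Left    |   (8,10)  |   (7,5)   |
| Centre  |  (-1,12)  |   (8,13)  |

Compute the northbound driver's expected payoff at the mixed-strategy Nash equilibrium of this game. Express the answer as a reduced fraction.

The southbound driver mixes with probability q on Left, chosen so the northbound driver is indifferent: 8q + 7(1−q) = (-1)q + 8(1−q) gives q = 1/10.
The northbound driver's expected payoff (from either row, since indifferent) is 8·1/10 + 7·9/10 = 71/10.

71/10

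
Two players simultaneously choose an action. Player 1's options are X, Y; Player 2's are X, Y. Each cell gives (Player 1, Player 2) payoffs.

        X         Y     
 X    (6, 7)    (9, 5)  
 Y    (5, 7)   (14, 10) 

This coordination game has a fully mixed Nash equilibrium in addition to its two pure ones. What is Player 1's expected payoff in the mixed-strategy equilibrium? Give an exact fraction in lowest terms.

Player 2 mixes with probability q on X, chosen so Player 1 is indifferent: 6q + 9(1−q) = 5q + 14(1−q) gives q = 5/6.
Player 1's expected payoff (from either row, since indifferent) is 6·5/6 + 9·1/6 = 13/2.

13/2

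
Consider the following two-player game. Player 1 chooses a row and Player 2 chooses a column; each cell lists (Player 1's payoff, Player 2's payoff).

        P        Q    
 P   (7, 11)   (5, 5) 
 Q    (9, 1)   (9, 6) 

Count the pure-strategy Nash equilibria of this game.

Both Q: Player 1 gets 9 (best alternative 5); Player 2 gets 6 (best alternative 1). Neither deviates — NE.
Both P is not a NE: Player 1 would switch to Q (9 > 7).
No other cell survives both best-response checks, so there is 1 pure NE.

1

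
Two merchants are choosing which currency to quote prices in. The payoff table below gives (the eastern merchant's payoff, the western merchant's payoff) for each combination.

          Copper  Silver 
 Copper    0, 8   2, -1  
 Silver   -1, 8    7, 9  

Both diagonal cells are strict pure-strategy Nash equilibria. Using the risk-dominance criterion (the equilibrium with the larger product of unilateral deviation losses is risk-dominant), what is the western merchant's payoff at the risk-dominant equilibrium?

At both Copper: the eastern merchant loses 0 − (-1) = 1 by deviating; the western merchant loses 8 − (-1) = 9. Product = 1·9 = 9.
At both Silver: the eastern merchant loses 7 − 2 = 5 by deviating; the western merchant loses 9 − 8 = 1. Product = 5·1 = 5.
9 > 5, so both Copper is risk-dominant. The western merchant's payoff there is 8.

8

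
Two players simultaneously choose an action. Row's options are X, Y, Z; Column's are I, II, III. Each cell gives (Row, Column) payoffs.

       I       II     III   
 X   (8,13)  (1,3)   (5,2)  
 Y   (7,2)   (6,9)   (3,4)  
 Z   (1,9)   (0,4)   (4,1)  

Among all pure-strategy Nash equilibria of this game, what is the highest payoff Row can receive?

8

(X, I) is a pure NE (Row: 8 ≥ 7; Column: 13 ≥ 3). Row gets 8.
(Y, II) is a pure NE (Row: 6 ≥ 1; Column: 9 ≥ 4). Row gets 6.
Every other cell has a profitable deviation for at least one player. Highest of {8, 6} is 8.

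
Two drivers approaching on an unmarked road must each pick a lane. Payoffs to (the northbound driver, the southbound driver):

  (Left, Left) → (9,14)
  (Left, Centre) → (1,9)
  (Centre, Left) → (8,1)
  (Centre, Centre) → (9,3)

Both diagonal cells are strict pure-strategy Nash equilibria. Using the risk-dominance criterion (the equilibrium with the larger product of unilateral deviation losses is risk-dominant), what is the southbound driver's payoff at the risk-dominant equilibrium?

At both Left: the northbound driver loses 9 − 8 = 1 by deviating; the southbound driver loses 14 − 9 = 5. Product = 1·5 = 5.
At both Centre: the northbound driver loses 9 − 1 = 8 by deviating; the southbound driver loses 3 − 1 = 2. Product = 8·2 = 16.
16 > 5, so both Centre is risk-dominant. The southbound driver's payoff there is 3.

3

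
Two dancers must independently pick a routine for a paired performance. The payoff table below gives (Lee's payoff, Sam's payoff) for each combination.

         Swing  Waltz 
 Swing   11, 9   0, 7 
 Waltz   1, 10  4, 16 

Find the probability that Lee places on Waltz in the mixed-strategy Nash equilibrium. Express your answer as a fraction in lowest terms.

Lee's mix p on Swing must make Sam indifferent between Swing and Waltz.
Sam's payoff from Swing: 9p + 10(1−p). From Waltz: 7p + 16(1−p).
Set equal: 2p = 6(1−p) → p = 6/8 = 3/4.
Probability on Waltz is 1 − 3/4 = 1/4.

1/4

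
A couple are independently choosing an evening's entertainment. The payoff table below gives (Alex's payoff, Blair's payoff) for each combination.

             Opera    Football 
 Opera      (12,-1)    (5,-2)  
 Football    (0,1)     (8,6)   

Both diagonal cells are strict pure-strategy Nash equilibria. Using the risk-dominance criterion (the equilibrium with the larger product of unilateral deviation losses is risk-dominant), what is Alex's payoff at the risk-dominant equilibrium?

8

At both Opera: Alex loses 12 − 0 = 12 by deviating; Blair loses -1 − (-2) = 1. Product = 12·1 = 12.
At both Football: Alex loses 8 − 5 = 3 by deviating; Blair loses 6 − 1 = 5. Product = 3·5 = 15.
15 > 12, so both Football is risk-dominant. Alex's payoff there is 8.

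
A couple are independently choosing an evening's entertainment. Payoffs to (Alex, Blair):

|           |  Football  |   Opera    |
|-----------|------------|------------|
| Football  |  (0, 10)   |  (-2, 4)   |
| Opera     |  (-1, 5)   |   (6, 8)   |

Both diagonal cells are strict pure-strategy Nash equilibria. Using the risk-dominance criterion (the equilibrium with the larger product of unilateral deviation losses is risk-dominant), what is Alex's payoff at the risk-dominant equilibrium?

6

At both Football: Alex loses 0 − (-1) = 1 by deviating; Blair loses 10 − 4 = 6. Product = 1·6 = 6.
At both Opera: Alex loses 6 − (-2) = 8 by deviating; Blair loses 8 − 5 = 3. Product = 8·3 = 24.
24 > 6, so both Opera is risk-dominant. Alex's payoff there is 6.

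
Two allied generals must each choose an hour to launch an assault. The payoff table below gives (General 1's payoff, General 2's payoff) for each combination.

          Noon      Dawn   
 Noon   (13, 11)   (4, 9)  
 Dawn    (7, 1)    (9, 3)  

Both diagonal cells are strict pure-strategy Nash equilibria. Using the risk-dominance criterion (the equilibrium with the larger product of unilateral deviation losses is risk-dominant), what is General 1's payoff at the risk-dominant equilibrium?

At both Noon: General 1 loses 13 − 7 = 6 by deviating; General 2 loses 11 − 9 = 2. Product = 6·2 = 12.
At both Dawn: General 1 loses 9 − 4 = 5 by deviating; General 2 loses 3 − 1 = 2. Product = 5·2 = 10.
12 > 10, so both Noon is risk-dominant. General 1's payoff there is 13.

13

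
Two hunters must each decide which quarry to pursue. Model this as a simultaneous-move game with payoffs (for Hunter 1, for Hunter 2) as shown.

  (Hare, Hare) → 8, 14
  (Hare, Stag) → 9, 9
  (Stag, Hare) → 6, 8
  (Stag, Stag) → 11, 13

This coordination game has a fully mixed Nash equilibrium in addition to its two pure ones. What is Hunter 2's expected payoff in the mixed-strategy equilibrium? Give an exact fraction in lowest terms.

Hunter 1 mixes with probability p on Hare, chosen so Hunter 2 is indifferent: 14p + 8(1−p) = 9p + 13(1−p) gives p = 1/2.
Hunter 2's expected payoff is 14·1/2 + 8·1/2 = 11.

11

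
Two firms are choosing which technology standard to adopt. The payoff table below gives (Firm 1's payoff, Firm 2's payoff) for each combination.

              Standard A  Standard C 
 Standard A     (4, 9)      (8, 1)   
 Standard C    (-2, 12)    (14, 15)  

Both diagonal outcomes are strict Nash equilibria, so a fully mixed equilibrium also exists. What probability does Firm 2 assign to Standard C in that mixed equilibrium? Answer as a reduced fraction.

1/2

Firm 2's mix q on Standard A must make Firm 1 indifferent between Standard A and Standard C.
Firm 1's payoff from Standard A: 4q + 8(1−q). From Standard C: (-2)q + 14(1−q).
Set equal: 6q = 6(1−q) → q = 6/12 = 1/2.
Probability on Standard C is 1 − 1/2 = 1/2.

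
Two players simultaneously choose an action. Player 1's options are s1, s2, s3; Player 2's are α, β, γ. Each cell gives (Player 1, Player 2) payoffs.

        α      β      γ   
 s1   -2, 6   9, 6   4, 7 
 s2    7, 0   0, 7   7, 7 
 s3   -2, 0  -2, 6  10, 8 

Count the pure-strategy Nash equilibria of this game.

1

(s3, γ): Player 1 gets 10 (best alternative 7); Player 2 gets 8 (best alternative 6). Neither deviates — NE.
(s2, β) is not a NE: Player 1 would switch to s1 (9 > 0).
No other cell survives both best-response checks, so there is 1 pure NE.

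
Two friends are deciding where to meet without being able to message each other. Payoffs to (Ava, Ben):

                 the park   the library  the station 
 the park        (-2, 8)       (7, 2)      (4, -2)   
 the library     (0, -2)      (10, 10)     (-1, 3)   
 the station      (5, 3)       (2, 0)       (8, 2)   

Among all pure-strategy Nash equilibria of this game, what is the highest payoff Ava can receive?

10

Both the library is a pure NE (Ava: 10 ≥ 7; Ben: 10 ≥ 3). Ava gets 10.
(the station, the park) is a pure NE (Ava: 5 ≥ 0; Ben: 3 ≥ 2). Ava gets 5.
Every other cell has a profitable deviation for at least one player. Highest of {10, 5} is 10.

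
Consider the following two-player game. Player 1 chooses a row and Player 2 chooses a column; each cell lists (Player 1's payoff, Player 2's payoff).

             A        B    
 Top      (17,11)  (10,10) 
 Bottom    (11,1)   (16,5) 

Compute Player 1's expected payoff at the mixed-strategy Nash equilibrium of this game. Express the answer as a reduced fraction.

27/2

Player 2 mixes with probability q on A, chosen so Player 1 is indifferent: 17q + 10(1−q) = 11q + 16(1−q) gives q = 1/2.
Player 1's expected payoff (from either row, since indifferent) is 17·1/2 + 10·1/2 = 27/2.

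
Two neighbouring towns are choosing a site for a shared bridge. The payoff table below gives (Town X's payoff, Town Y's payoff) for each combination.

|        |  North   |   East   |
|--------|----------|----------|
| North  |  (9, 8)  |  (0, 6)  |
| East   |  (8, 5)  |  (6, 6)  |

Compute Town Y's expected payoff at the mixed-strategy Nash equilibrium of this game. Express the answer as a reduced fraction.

6

Town X mixes with probability p on North, chosen so Town Y is indifferent: 8p + 5(1−p) = 6p + 6(1−p) gives p = 1/3.
Town Y's expected payoff is 8·1/3 + 5·2/3 = 6.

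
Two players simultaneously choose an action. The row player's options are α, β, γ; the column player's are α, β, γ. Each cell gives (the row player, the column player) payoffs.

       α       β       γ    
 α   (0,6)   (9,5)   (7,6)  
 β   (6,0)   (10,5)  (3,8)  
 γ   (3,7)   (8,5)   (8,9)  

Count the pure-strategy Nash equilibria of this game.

1

Both γ: the row player gets 8 (best alternative 7); the column player gets 9 (best alternative 7). Neither deviates — NE.
Both β is not a NE: the column player would switch to γ (8 > 5).
No other cell survives both best-response checks, so there is 1 pure NE.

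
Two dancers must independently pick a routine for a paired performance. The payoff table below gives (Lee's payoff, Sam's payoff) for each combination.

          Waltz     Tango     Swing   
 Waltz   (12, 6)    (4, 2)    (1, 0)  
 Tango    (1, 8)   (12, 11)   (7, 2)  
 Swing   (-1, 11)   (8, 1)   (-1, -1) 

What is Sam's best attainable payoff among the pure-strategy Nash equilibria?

Both Waltz is a pure NE (Lee: 12 ≥ 1; Sam: 6 ≥ 2). Sam gets 6.
Both Tango is a pure NE (Lee: 12 ≥ 8; Sam: 11 ≥ 8). Sam gets 11.
Every other cell has a profitable deviation for at least one player. Highest of {6, 11} is 11.

11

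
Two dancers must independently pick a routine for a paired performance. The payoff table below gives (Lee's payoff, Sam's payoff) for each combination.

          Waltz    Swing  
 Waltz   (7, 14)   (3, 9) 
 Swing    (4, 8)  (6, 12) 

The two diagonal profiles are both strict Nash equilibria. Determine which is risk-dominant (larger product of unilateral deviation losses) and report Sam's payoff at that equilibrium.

14

At both Waltz: Lee loses 7 − 4 = 3 by deviating; Sam loses 14 − 9 = 5. Product = 3·5 = 15.
At both Swing: Lee loses 6 − 3 = 3 by deviating; Sam loses 12 − 8 = 4. Product = 3·4 = 12.
15 > 12, so both Waltz is risk-dominant. Sam's payoff there is 14.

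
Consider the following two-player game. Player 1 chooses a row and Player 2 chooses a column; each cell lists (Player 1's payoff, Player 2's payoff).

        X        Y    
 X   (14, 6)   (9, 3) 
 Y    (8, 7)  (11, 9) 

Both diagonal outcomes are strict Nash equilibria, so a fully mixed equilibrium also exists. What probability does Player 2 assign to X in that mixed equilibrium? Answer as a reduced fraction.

1/4

Player 2's mix q on X must make Player 1 indifferent between X and Y.
Player 1's payoff from X: 14q + 9(1−q). From Y: 8q + 11(1−q).
Set equal: 6q = 2(1−q) → q = 2/8 = 1/4.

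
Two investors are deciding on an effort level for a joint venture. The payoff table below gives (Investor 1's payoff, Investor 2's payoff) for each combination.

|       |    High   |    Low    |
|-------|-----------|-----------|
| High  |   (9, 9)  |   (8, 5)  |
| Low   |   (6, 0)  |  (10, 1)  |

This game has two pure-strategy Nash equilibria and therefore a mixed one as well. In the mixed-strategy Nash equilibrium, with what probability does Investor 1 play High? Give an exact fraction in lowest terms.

Investor 1's mix p on High must make Investor 2 indifferent between High and Low.
Investor 2's payoff from High: 9p + 0(1−p). From Low: 5p + 1(1−p).
Set equal: 4p = 1(1−p) → p = 1/5.

1/5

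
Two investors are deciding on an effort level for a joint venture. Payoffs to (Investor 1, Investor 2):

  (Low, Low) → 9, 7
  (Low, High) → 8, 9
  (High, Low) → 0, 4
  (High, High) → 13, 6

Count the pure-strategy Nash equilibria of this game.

Both High: Investor 1 gets 13 (best alternative 8); Investor 2 gets 6 (best alternative 4). Neither deviates — NE.
Both Low is not a NE: Investor 2 would switch to High (9 > 7).
No other cell survives both best-response checks, so there is 1 pure NE.

1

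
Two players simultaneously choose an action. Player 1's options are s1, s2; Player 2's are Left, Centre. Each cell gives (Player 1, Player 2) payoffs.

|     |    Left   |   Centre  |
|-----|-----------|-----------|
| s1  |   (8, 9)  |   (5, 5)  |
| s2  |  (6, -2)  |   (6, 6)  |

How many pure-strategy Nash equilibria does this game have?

2

(s1, Left): Player 1 gets 8 (best alternative 6); Player 2 gets 9 (best alternative 5). Neither deviates — NE.
(s2, Centre): Player 1 gets 6 (best alternative 5); Player 2 gets 6 (best alternative -2). Neither deviates — NE.
(s2, Left) is not a NE: Player 1 would switch to s1 (8 > 6).
No other cell survives both best-response checks, so there are 2 pure NE.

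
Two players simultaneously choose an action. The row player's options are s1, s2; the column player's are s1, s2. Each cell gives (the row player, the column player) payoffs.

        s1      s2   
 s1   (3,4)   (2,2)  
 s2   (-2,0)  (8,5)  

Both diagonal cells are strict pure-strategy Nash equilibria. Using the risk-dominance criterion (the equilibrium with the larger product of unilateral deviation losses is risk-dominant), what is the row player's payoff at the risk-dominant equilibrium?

At both s1: the row player loses 3 − (-2) = 5 by deviating; the column player loses 4 − 2 = 2. Product = 5·2 = 10.
At both s2: the row player loses 8 − 2 = 6 by deviating; the column player loses 5 − 0 = 5. Product = 6·5 = 30.
30 > 10, so both s2 is risk-dominant. The row player's payoff there is 8.

8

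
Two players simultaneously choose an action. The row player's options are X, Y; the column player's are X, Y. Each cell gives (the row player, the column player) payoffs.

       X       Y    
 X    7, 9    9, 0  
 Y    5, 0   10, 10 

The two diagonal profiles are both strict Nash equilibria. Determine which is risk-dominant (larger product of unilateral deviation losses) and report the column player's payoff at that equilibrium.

9

At both X: the row player loses 7 − 5 = 2 by deviating; the column player loses 9 − 0 = 9. Product = 2·9 = 18.
At both Y: the row player loses 10 − 9 = 1 by deviating; the column player loses 10 − 0 = 10. Product = 1·10 = 10.
18 > 10, so both X is risk-dominant. The column player's payoff there is 9.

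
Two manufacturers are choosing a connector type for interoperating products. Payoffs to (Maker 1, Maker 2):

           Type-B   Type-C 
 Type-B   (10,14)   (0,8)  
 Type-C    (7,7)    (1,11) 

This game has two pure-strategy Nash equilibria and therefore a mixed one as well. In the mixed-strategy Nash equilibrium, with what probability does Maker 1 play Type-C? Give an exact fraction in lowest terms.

Maker 1's mix p on Type-B must make Maker 2 indifferent between Type-B and Type-C.
Maker 2's payoff from Type-B: 14p + 7(1−p). From Type-C: 8p + 11(1−p).
Set equal: 6p = 4(1−p) → p = 4/10 = 2/5.
Probability on Type-C is 1 − 2/5 = 3/5.

3/5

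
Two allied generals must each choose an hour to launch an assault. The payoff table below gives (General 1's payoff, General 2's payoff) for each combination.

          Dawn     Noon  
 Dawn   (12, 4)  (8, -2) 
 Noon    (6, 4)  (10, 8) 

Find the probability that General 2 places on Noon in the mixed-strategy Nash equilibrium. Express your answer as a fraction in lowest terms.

3/4

General 2's mix q on Dawn must make General 1 indifferent between Dawn and Noon.
General 1's payoff from Dawn: 12q + 8(1−q). From Noon: 6q + 10(1−q).
Set equal: 6q = 2(1−q) → q = 2/8 = 1/4.
Probability on Noon is 1 − 1/4 = 3/4.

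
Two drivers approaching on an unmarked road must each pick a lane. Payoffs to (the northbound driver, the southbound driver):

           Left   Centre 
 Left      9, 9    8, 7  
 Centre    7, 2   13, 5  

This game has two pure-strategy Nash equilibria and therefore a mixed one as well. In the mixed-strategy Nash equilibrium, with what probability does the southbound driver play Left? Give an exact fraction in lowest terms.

The southbound driver's mix q on Left must make the northbound driver indifferent between Left and Centre.
The northbound driver's payoff from Left: 9q + 8(1−q). From Centre: 7q + 13(1−q).
Set equal: 2q = 5(1−q) → q = 5/7.

5/7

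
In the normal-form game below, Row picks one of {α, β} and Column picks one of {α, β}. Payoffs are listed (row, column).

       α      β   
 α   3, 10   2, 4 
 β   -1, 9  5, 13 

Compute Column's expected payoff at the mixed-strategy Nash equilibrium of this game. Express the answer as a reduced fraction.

Row mixes with probability p on α, chosen so Column is indifferent: 10p + 9(1−p) = 4p + 13(1−p) gives p = 2/5.
Column's expected payoff is 10·2/5 + 9·3/5 = 47/5.

47/5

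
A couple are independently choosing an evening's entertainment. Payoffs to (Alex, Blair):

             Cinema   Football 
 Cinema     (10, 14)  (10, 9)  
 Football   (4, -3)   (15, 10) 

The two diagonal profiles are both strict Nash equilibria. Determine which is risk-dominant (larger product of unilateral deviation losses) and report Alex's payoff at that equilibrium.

15

At both Cinema: Alex loses 10 − 4 = 6 by deviating; Blair loses 14 − 9 = 5. Product = 6·5 = 30.
At both Football: Alex loses 15 − 10 = 5 by deviating; Blair loses 10 − (-3) = 13. Product = 5·13 = 65.
65 > 30, so both Football is risk-dominant. Alex's payoff there is 15.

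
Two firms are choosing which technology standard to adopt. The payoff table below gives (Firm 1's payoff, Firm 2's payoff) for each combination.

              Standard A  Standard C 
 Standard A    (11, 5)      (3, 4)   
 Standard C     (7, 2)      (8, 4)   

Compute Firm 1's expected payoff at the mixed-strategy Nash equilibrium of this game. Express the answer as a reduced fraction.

Firm 2 mixes with probability q on Standard A, chosen so Firm 1 is indifferent: 11q + 3(1−q) = 7q + 8(1−q) gives q = 5/9.
Firm 1's expected payoff (from either row, since indifferent) is 11·5/9 + 3·4/9 = 67/9.

67/9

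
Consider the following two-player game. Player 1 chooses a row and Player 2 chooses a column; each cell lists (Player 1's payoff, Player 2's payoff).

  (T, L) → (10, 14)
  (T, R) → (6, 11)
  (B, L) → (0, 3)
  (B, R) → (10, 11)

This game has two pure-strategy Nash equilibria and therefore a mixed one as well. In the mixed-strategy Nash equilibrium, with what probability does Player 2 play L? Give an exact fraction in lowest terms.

2/7

Player 2's mix q on L must make Player 1 indifferent between T and B.
Player 1's payoff from T: 10q + 6(1−q). From B: 0q + 10(1−q).
Set equal: 10q = 4(1−q) → q = 4/14 = 2/7.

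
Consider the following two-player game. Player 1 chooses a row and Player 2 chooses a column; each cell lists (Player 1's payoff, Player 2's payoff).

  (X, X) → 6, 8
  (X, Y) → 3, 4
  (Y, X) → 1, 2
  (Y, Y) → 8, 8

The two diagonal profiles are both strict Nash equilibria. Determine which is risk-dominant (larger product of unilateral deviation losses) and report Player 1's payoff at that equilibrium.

At both X: Player 1 loses 6 − 1 = 5 by deviating; Player 2 loses 8 − 4 = 4. Product = 5·4 = 20.
At both Y: Player 1 loses 8 − 3 = 5 by deviating; Player 2 loses 8 − 2 = 6. Product = 5·6 = 30.
30 > 20, so both Y is risk-dominant. Player 1's payoff there is 8.

8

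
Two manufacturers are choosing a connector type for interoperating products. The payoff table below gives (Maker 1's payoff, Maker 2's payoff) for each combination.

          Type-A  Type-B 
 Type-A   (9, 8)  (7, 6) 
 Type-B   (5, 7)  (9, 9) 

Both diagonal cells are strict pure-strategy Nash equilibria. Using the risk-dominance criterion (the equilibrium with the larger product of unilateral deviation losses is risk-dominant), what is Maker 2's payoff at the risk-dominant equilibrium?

8

At both Type-A: Maker 1 loses 9 − 5 = 4 by deviating; Maker 2 loses 8 − 6 = 2. Product = 4·2 = 8.
At both Type-B: Maker 1 loses 9 − 7 = 2 by deviating; Maker 2 loses 9 − 7 = 2. Product = 2·2 = 4.
8 > 4, so both Type-A is risk-dominant. Maker 2's payoff there is 8.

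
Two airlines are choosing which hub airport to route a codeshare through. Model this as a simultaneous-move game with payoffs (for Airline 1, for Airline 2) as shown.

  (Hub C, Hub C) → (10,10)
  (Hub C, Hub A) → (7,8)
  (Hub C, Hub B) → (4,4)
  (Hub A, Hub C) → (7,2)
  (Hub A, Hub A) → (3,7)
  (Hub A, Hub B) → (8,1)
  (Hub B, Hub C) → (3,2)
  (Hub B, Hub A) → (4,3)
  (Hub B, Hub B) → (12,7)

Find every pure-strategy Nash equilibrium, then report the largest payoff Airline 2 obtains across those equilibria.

Both Hub C is a pure NE (Airline 1: 10 ≥ 7; Airline 2: 10 ≥ 8). Airline 2 gets 10.
Both Hub B is a pure NE (Airline 1: 12 ≥ 8; Airline 2: 7 ≥ 3). Airline 2 gets 7.
Every other cell has a profitable deviation for at least one player. Highest of {10, 7} is 10.

10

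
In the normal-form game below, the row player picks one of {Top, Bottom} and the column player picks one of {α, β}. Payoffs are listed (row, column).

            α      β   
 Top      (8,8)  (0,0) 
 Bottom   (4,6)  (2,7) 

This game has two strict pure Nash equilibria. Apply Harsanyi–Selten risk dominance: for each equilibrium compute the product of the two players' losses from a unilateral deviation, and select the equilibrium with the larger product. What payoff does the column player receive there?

8

At (Top, α): the row player loses 8 − 4 = 4 by deviating; the column player loses 8 − 0 = 8. Product = 4·8 = 32.
At (Bottom, β): the row player loses 2 − 0 = 2 by deviating; the column player loses 7 − 6 = 1. Product = 2·1 = 2.
32 > 2, so (Top, α) is risk-dominant. The column player's payoff there is 8.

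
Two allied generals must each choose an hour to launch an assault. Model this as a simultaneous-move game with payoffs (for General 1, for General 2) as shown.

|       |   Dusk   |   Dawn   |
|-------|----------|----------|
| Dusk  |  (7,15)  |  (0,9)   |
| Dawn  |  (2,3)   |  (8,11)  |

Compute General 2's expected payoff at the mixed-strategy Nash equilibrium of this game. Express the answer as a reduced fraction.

General 1 mixes with probability p on Dusk, chosen so General 2 is indifferent: 15p + 3(1−p) = 9p + 11(1−p) gives p = 4/7.
General 2's expected payoff is 15·4/7 + 3·3/7 = 69/7.

69/7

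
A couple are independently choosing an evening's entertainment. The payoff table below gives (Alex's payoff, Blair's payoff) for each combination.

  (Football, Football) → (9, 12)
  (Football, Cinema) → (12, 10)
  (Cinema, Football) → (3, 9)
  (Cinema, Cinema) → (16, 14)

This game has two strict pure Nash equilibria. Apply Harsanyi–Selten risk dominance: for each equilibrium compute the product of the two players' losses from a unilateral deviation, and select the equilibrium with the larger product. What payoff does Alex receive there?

At both Football: Alex loses 9 − 3 = 6 by deviating; Blair loses 12 − 10 = 2. Product = 6·2 = 12.
At both Cinema: Alex loses 16 − 12 = 4 by deviating; Blair loses 14 − 9 = 5. Product = 4·5 = 20.
20 > 12, so both Cinema is risk-dominant. Alex's payoff there is 16.

16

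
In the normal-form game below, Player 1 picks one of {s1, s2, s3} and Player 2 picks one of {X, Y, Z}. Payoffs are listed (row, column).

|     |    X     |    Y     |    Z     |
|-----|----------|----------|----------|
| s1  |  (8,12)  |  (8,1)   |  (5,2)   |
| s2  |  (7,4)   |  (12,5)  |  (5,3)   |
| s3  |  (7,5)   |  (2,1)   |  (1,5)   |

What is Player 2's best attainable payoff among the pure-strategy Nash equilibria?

(s1, X) is a pure NE (Player 1: 8 ≥ 7; Player 2: 12 ≥ 2). Player 2 gets 12.
(s2, Y) is a pure NE (Player 1: 12 ≥ 8; Player 2: 5 ≥ 4). Player 2 gets 5.
Every other cell has a profitable deviation for at least one player. Highest of {12, 5} is 12.

12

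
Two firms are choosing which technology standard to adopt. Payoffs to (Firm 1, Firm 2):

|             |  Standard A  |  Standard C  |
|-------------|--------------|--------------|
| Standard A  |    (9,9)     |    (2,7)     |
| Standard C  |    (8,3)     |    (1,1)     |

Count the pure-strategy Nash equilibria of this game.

Both Standard A: Firm 1 gets 9 (best alternative 8); Firm 2 gets 9 (best alternative 7). Neither deviates — NE.
Both Standard C is not a NE: Firm 1 would switch to Standard A (2 > 1).
No other cell survives both best-response checks, so there is 1 pure NE.

1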